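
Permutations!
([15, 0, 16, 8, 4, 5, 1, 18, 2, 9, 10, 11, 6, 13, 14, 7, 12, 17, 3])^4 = [3, 18, 1, 12, 4, 5, 7, 2, 6, 9, 10, 11, 15, 13, 14, 8, 0, 17, 16]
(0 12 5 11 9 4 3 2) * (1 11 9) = (0 12 5 9 4 3 2)(1 11) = [12, 11, 0, 2, 3, 9, 6, 7, 8, 4, 10, 1, 5]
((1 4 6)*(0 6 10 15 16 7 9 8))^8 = (0 9 16 10 1)(4 6 8 7 15)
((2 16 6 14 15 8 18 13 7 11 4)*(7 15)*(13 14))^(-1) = (2 4 11 7 14 18 8 15 13 6 16)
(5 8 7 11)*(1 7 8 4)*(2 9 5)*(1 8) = [0, 7, 9, 3, 8, 4, 6, 11, 1, 5, 10, 2] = (1 7 11 2 9 5 4 8)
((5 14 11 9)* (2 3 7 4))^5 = (2 3 7 4)(5 14 11 9)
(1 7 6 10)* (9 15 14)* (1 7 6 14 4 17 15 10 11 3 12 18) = (1 6 11 3 12 18)(4 17 15)(7 14 9 10) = [0, 6, 2, 12, 17, 5, 11, 14, 8, 10, 7, 3, 18, 13, 9, 4, 16, 15, 1]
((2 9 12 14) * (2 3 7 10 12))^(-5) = ((2 9)(3 7 10 12 14))^(-5) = (14)(2 9)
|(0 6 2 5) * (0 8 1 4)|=7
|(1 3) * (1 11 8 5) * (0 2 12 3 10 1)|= |(0 2 12 3 11 8 5)(1 10)|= 14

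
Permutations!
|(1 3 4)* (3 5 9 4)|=|(1 5 9 4)|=4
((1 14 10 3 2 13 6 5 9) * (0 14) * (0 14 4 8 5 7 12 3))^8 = (14)(2 6 12)(3 13 7) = ((0 4 8 5 9 1 14 10)(2 13 6 7 12 3))^8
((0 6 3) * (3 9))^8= (9)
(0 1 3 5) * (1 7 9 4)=(0 7 9 4 1 3 5)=[7, 3, 2, 5, 1, 0, 6, 9, 8, 4]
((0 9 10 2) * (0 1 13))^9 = ((0 9 10 2 1 13))^9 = (0 2)(1 9)(10 13)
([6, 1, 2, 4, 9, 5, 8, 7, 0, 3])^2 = (0 8 6)(3 9 4)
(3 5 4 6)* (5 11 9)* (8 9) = [0, 1, 2, 11, 6, 4, 3, 7, 9, 5, 10, 8] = (3 11 8 9 5 4 6)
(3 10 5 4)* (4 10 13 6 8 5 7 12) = (3 13 6 8 5 10 7 12 4) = [0, 1, 2, 13, 3, 10, 8, 12, 5, 9, 7, 11, 4, 6]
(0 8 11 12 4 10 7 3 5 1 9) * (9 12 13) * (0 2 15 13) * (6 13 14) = (0 8 11)(1 12 4 10 7 3 5)(2 15 14 6 13 9) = [8, 12, 15, 5, 10, 1, 13, 3, 11, 2, 7, 0, 4, 9, 6, 14]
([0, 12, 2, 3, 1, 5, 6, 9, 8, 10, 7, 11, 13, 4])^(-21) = [0, 4, 2, 3, 13, 5, 6, 7, 8, 9, 10, 11, 1, 12]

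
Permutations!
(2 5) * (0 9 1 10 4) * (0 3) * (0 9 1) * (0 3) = (0 1 10 4)(2 5)(3 9) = [1, 10, 5, 9, 0, 2, 6, 7, 8, 3, 4]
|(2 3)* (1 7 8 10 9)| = |(1 7 8 10 9)(2 3)| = 10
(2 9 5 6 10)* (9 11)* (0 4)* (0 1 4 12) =[12, 4, 11, 3, 1, 6, 10, 7, 8, 5, 2, 9, 0] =(0 12)(1 4)(2 11 9 5 6 10)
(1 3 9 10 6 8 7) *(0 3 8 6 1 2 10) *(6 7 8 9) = (0 3 6 7 2 10 1 9) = [3, 9, 10, 6, 4, 5, 7, 2, 8, 0, 1]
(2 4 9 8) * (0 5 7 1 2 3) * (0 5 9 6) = (0 9 8 3 5 7 1 2 4 6) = [9, 2, 4, 5, 6, 7, 0, 1, 3, 8]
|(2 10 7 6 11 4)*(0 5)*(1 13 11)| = 8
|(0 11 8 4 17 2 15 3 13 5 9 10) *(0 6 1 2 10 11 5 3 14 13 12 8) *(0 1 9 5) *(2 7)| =|(1 7 2 15 14 13 3 12 8 4 17 10 6 9 11)| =15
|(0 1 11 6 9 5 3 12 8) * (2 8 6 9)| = |(0 1 11 9 5 3 12 6 2 8)| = 10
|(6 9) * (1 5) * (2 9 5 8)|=|(1 8 2 9 6 5)|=6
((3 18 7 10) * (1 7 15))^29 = (1 15 18 3 10 7)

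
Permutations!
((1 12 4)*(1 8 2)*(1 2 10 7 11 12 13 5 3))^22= ((1 13 5 3)(4 8 10 7 11 12))^22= (1 5)(3 13)(4 11 10)(7 8 12)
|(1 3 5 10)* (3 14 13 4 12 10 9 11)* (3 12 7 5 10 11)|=18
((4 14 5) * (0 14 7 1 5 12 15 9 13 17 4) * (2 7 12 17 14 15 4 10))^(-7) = (0 14 7 15 17 1 9 10 5 13 2)(4 12)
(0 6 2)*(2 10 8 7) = [6, 1, 0, 3, 4, 5, 10, 2, 7, 9, 8] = (0 6 10 8 7 2)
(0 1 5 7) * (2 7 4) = (0 1 5 4 2 7) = [1, 5, 7, 3, 2, 4, 6, 0]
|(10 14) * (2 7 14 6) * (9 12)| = |(2 7 14 10 6)(9 12)| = 10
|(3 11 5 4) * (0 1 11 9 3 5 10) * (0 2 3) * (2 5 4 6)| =9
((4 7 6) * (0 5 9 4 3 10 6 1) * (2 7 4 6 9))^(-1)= (0 1 7 2 5)(3 6 9 10)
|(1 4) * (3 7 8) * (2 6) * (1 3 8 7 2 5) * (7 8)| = |(1 4 3 2 6 5)(7 8)| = 6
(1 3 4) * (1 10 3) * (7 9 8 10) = (3 4 7 9 8 10) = [0, 1, 2, 4, 7, 5, 6, 9, 10, 8, 3]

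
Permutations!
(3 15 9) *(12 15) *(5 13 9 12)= (3 5 13 9)(12 15)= [0, 1, 2, 5, 4, 13, 6, 7, 8, 3, 10, 11, 15, 9, 14, 12]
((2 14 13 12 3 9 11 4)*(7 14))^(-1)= (2 4 11 9 3 12 13 14 7)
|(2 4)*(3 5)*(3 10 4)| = |(2 3 5 10 4)| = 5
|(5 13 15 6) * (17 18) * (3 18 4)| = 4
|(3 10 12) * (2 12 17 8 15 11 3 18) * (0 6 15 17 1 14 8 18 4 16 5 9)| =|(0 6 15 11 3 10 1 14 8 17 18 2 12 4 16 5 9)| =17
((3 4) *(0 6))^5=((0 6)(3 4))^5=(0 6)(3 4)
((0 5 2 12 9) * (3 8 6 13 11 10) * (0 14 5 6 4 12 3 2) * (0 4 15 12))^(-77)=((0 6 13 11 10 2 3 8 15 12 9 14 5 4))^(-77)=(0 8)(2 5)(3 4)(6 15)(9 11)(10 14)(12 13)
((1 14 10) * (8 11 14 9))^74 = ((1 9 8 11 14 10))^74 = (1 8 14)(9 11 10)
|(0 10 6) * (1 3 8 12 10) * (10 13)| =8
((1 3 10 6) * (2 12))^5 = (1 3 10 6)(2 12)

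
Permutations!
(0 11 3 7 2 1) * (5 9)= [11, 0, 1, 7, 4, 9, 6, 2, 8, 5, 10, 3]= (0 11 3 7 2 1)(5 9)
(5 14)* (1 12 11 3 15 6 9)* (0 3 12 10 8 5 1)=[3, 10, 2, 15, 4, 14, 9, 7, 5, 0, 8, 12, 11, 13, 1, 6]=(0 3 15 6 9)(1 10 8 5 14)(11 12)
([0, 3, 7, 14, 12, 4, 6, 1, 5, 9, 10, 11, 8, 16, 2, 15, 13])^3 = [0, 2, 3, 7, 5, 8, 6, 14, 12, 9, 10, 11, 4, 16, 1, 15, 13]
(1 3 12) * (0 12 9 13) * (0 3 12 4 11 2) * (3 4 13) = (0 13 4 11 2)(1 12)(3 9) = [13, 12, 0, 9, 11, 5, 6, 7, 8, 3, 10, 2, 1, 4]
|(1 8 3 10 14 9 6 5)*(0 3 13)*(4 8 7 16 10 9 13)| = 22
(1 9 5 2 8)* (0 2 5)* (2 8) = (0 8 1 9) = [8, 9, 2, 3, 4, 5, 6, 7, 1, 0]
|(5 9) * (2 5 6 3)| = 5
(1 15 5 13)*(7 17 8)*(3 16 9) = [0, 15, 2, 16, 4, 13, 6, 17, 7, 3, 10, 11, 12, 1, 14, 5, 9, 8] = (1 15 5 13)(3 16 9)(7 17 8)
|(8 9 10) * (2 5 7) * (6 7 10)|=7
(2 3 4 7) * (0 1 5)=(0 1 5)(2 3 4 7)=[1, 5, 3, 4, 7, 0, 6, 2]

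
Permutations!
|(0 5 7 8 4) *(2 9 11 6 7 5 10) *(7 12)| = 10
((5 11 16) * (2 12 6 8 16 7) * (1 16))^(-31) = (1 2 16 12 5 6 11 8 7)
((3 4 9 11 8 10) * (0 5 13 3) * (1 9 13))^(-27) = (13)(0 5 1 9 11 8 10)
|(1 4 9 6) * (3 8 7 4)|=7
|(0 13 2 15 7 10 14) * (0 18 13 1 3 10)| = 10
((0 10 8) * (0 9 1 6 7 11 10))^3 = (1 11 9 7 8 6 10)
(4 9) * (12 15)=[0, 1, 2, 3, 9, 5, 6, 7, 8, 4, 10, 11, 15, 13, 14, 12]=(4 9)(12 15)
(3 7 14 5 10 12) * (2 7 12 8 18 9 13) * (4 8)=[0, 1, 7, 12, 8, 10, 6, 14, 18, 13, 4, 11, 3, 2, 5, 15, 16, 17, 9]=(2 7 14 5 10 4 8 18 9 13)(3 12)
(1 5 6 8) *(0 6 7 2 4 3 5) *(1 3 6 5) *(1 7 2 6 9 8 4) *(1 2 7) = (0 5 7 6 4 9 8 3 1) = [5, 0, 2, 1, 9, 7, 4, 6, 3, 8]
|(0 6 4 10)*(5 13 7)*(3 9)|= |(0 6 4 10)(3 9)(5 13 7)|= 12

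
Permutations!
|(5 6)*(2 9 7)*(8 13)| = 6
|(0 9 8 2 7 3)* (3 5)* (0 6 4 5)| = 20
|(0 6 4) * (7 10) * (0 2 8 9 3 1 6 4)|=8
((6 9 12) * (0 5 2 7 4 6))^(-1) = ((0 5 2 7 4 6 9 12))^(-1) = (0 12 9 6 4 7 2 5)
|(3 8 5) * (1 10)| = 6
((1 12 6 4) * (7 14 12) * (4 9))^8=(1 7 14 12 6 9 4)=((1 7 14 12 6 9 4))^8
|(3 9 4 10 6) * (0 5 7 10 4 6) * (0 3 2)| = |(0 5 7 10 3 9 6 2)| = 8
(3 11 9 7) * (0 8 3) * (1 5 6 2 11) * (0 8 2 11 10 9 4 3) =(0 2 10 9 7 8)(1 5 6 11 4 3) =[2, 5, 10, 1, 3, 6, 11, 8, 0, 7, 9, 4]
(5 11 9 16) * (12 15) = (5 11 9 16)(12 15) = [0, 1, 2, 3, 4, 11, 6, 7, 8, 16, 10, 9, 15, 13, 14, 12, 5]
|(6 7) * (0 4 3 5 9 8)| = |(0 4 3 5 9 8)(6 7)| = 6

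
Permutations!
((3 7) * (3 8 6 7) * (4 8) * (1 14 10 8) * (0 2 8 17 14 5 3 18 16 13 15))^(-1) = (0 15 13 16 18 3 5 1 4 7 6 8 2)(10 14 17)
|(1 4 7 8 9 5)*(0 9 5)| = 10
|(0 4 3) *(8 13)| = |(0 4 3)(8 13)| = 6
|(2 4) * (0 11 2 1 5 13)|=|(0 11 2 4 1 5 13)|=7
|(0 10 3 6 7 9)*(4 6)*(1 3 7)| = 4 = |(0 10 7 9)(1 3 4 6)|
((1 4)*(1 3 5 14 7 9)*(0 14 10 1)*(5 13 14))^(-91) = ((0 5 10 1 4 3 13 14 7 9))^(-91) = (0 9 7 14 13 3 4 1 10 5)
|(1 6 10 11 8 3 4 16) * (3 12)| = |(1 6 10 11 8 12 3 4 16)| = 9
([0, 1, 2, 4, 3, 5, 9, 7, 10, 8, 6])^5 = [0, 1, 2, 4, 3, 5, 9, 7, 10, 8, 6]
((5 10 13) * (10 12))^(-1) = ((5 12 10 13))^(-1) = (5 13 10 12)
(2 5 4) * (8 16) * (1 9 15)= (1 9 15)(2 5 4)(8 16)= [0, 9, 5, 3, 2, 4, 6, 7, 16, 15, 10, 11, 12, 13, 14, 1, 8]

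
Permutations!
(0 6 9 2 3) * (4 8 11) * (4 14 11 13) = (0 6 9 2 3)(4 8 13)(11 14) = [6, 1, 3, 0, 8, 5, 9, 7, 13, 2, 10, 14, 12, 4, 11]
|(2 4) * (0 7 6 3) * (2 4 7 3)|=|(0 3)(2 7 6)|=6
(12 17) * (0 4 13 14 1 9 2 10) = (0 4 13 14 1 9 2 10)(12 17) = [4, 9, 10, 3, 13, 5, 6, 7, 8, 2, 0, 11, 17, 14, 1, 15, 16, 12]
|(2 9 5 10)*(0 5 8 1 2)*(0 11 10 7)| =12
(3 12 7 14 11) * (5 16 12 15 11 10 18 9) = [0, 1, 2, 15, 4, 16, 6, 14, 8, 5, 18, 3, 7, 13, 10, 11, 12, 17, 9] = (3 15 11)(5 16 12 7 14 10 18 9)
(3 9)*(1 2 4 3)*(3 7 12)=(1 2 4 7 12 3 9)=[0, 2, 4, 9, 7, 5, 6, 12, 8, 1, 10, 11, 3]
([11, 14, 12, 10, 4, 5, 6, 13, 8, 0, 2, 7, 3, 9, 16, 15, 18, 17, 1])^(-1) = [9, 18, 10, 12, 4, 5, 6, 11, 8, 13, 3, 0, 2, 7, 1, 15, 14, 17, 16]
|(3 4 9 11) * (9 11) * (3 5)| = |(3 4 11 5)| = 4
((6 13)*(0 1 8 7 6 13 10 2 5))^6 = ((13)(0 1 8 7 6 10 2 5))^6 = (13)(0 2 6 8)(1 5 10 7)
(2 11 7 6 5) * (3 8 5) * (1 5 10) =(1 5 2 11 7 6 3 8 10) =[0, 5, 11, 8, 4, 2, 3, 6, 10, 9, 1, 7]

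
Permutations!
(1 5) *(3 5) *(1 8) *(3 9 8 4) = (1 9 8)(3 5 4) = [0, 9, 2, 5, 3, 4, 6, 7, 1, 8]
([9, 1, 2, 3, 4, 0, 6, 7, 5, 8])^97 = (0 9 8 5)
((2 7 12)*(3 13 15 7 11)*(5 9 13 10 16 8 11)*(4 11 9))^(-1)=((2 5 4 11 3 10 16 8 9 13 15 7 12))^(-1)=(2 12 7 15 13 9 8 16 10 3 11 4 5)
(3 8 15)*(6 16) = (3 8 15)(6 16) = [0, 1, 2, 8, 4, 5, 16, 7, 15, 9, 10, 11, 12, 13, 14, 3, 6]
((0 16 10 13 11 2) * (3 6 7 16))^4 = (0 16 2 7 11 6 13 3 10)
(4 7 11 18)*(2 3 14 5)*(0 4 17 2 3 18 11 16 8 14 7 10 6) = (0 4 10 6)(2 18 17)(3 7 16 8 14 5) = [4, 1, 18, 7, 10, 3, 0, 16, 14, 9, 6, 11, 12, 13, 5, 15, 8, 2, 17]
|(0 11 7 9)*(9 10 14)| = 6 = |(0 11 7 10 14 9)|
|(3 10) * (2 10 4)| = 4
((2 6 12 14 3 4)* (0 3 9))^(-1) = (0 9 14 12 6 2 4 3)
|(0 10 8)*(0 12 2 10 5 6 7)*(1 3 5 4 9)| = 8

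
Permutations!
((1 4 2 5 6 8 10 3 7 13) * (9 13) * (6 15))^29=((1 4 2 5 15 6 8 10 3 7 9 13))^29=(1 6 9 5 3 4 8 13 15 7 2 10)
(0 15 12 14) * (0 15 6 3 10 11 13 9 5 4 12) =[6, 1, 2, 10, 12, 4, 3, 7, 8, 5, 11, 13, 14, 9, 15, 0] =(0 6 3 10 11 13 9 5 4 12 14 15)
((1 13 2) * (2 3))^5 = (1 13 3 2)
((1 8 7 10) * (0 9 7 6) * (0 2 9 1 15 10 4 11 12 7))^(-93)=((0 1 8 6 2 9)(4 11 12 7)(10 15))^(-93)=(0 6)(1 2)(4 7 12 11)(8 9)(10 15)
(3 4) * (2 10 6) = (2 10 6)(3 4) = [0, 1, 10, 4, 3, 5, 2, 7, 8, 9, 6]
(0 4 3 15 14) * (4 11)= (0 11 4 3 15 14)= [11, 1, 2, 15, 3, 5, 6, 7, 8, 9, 10, 4, 12, 13, 0, 14]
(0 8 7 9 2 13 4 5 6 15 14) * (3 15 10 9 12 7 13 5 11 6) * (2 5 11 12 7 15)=[8, 1, 11, 2, 12, 3, 10, 7, 13, 5, 9, 6, 15, 4, 0, 14]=(0 8 13 4 12 15 14)(2 11 6 10 9 5 3)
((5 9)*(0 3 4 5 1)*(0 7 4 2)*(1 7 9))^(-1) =((0 3 2)(1 9 7 4 5))^(-1) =(0 2 3)(1 5 4 7 9)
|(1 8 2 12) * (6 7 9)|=12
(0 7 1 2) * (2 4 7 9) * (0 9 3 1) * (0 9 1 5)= (0 3 5)(1 4 7 9 2)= [3, 4, 1, 5, 7, 0, 6, 9, 8, 2]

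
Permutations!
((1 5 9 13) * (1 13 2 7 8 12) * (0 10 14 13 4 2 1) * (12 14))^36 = (14)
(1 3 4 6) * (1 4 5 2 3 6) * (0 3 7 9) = (0 3 5 2 7 9)(1 6 4) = [3, 6, 7, 5, 1, 2, 4, 9, 8, 0]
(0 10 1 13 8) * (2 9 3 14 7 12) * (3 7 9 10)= (0 3 14 9 7 12 2 10 1 13 8)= [3, 13, 10, 14, 4, 5, 6, 12, 0, 7, 1, 11, 2, 8, 9]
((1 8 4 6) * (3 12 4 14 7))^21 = (1 12 14 6 3 8 4 7)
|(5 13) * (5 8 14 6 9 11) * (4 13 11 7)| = |(4 13 8 14 6 9 7)(5 11)| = 14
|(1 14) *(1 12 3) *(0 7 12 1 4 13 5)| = 14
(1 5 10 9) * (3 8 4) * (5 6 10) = (1 6 10 9)(3 8 4) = [0, 6, 2, 8, 3, 5, 10, 7, 4, 1, 9]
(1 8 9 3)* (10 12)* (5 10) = (1 8 9 3)(5 10 12) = [0, 8, 2, 1, 4, 10, 6, 7, 9, 3, 12, 11, 5]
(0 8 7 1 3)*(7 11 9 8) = (0 7 1 3)(8 11 9) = [7, 3, 2, 0, 4, 5, 6, 1, 11, 8, 10, 9]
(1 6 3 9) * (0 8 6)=(0 8 6 3 9 1)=[8, 0, 2, 9, 4, 5, 3, 7, 6, 1]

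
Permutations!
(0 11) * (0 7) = (0 11 7) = [11, 1, 2, 3, 4, 5, 6, 0, 8, 9, 10, 7]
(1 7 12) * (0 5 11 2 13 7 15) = (0 5 11 2 13 7 12 1 15) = [5, 15, 13, 3, 4, 11, 6, 12, 8, 9, 10, 2, 1, 7, 14, 0]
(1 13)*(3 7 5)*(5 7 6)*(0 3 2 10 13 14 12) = (0 3 6 5 2 10 13 1 14 12) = [3, 14, 10, 6, 4, 2, 5, 7, 8, 9, 13, 11, 0, 1, 12]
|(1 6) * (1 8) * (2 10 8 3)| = |(1 6 3 2 10 8)| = 6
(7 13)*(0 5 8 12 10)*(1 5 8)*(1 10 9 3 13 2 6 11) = (0 8 12 9 3 13 7 2 6 11 1 5 10) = [8, 5, 6, 13, 4, 10, 11, 2, 12, 3, 0, 1, 9, 7]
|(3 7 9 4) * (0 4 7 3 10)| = |(0 4 10)(7 9)| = 6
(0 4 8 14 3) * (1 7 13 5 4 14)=[14, 7, 2, 0, 8, 4, 6, 13, 1, 9, 10, 11, 12, 5, 3]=(0 14 3)(1 7 13 5 4 8)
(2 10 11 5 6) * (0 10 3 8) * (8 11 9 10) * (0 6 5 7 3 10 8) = (2 10 9 8 6)(3 11 7) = [0, 1, 10, 11, 4, 5, 2, 3, 6, 8, 9, 7]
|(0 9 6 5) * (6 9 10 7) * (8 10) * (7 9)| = 7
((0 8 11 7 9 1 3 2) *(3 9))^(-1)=((0 8 11 7 3 2)(1 9))^(-1)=(0 2 3 7 11 8)(1 9)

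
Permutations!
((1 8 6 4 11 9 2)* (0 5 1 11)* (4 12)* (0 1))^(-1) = (0 5)(1 4 12 6 8)(2 9 11)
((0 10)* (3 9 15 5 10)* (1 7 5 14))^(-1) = ((0 3 9 15 14 1 7 5 10))^(-1) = (0 10 5 7 1 14 15 9 3)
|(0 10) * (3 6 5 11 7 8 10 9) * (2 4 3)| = |(0 9 2 4 3 6 5 11 7 8 10)| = 11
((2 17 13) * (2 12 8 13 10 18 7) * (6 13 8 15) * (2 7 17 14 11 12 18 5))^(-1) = (2 5 10 17 18 13 6 15 12 11 14)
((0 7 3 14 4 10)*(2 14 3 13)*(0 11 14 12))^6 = (0 7 13 2 12)(4 11)(10 14)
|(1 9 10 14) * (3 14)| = 5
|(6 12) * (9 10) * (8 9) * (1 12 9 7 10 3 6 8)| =|(1 12 8 7 10)(3 6 9)| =15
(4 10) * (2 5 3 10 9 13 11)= [0, 1, 5, 10, 9, 3, 6, 7, 8, 13, 4, 2, 12, 11]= (2 5 3 10 4 9 13 11)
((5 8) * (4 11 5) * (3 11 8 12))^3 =((3 11 5 12)(4 8))^3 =(3 12 5 11)(4 8)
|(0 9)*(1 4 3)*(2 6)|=|(0 9)(1 4 3)(2 6)|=6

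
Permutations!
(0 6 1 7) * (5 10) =(0 6 1 7)(5 10) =[6, 7, 2, 3, 4, 10, 1, 0, 8, 9, 5]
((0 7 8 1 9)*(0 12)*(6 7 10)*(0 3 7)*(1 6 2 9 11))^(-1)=((0 10 2 9 12 3 7 8 6)(1 11))^(-1)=(0 6 8 7 3 12 9 2 10)(1 11)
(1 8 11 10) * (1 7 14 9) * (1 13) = (1 8 11 10 7 14 9 13) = [0, 8, 2, 3, 4, 5, 6, 14, 11, 13, 7, 10, 12, 1, 9]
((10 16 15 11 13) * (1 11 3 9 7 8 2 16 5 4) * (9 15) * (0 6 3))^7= (0 15 3 6)(1 11 13 10 5 4)(2 9 8 16 7)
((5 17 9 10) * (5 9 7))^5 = (5 7 17)(9 10)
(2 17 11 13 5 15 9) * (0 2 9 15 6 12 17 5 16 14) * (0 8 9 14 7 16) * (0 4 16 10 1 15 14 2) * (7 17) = [0, 15, 5, 3, 16, 6, 12, 10, 9, 2, 1, 13, 7, 4, 8, 14, 17, 11] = (1 15 14 8 9 2 5 6 12 7 10)(4 16 17 11 13)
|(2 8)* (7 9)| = 2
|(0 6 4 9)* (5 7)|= 4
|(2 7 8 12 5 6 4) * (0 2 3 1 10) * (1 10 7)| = |(0 2 1 7 8 12 5 6 4 3 10)| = 11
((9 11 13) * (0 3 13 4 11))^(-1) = ((0 3 13 9)(4 11))^(-1) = (0 9 13 3)(4 11)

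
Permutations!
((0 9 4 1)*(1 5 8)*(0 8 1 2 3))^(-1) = ((0 9 4 5 1 8 2 3))^(-1) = (0 3 2 8 1 5 4 9)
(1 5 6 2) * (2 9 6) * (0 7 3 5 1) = (0 7 3 5 2)(6 9) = [7, 1, 0, 5, 4, 2, 9, 3, 8, 6]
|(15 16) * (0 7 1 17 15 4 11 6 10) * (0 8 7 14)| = 10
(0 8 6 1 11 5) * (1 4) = (0 8 6 4 1 11 5) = [8, 11, 2, 3, 1, 0, 4, 7, 6, 9, 10, 5]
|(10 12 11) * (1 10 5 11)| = 6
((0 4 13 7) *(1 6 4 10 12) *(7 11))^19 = (0 10 12 1 6 4 13 11 7) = ((0 10 12 1 6 4 13 11 7))^19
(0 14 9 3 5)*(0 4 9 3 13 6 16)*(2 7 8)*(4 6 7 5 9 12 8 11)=(0 14 3 9 13 7 11 4 12 8 2 5 6 16)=[14, 1, 5, 9, 12, 6, 16, 11, 2, 13, 10, 4, 8, 7, 3, 15, 0]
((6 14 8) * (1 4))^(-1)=(1 4)(6 8 14)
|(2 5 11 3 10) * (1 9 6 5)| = 8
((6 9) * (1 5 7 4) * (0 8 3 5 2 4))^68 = (9)(0 5 8 7 3)(1 4 2)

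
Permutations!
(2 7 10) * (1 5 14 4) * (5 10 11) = (1 10 2 7 11 5 14 4) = [0, 10, 7, 3, 1, 14, 6, 11, 8, 9, 2, 5, 12, 13, 4]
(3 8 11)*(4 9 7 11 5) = (3 8 5 4 9 7 11) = [0, 1, 2, 8, 9, 4, 6, 11, 5, 7, 10, 3]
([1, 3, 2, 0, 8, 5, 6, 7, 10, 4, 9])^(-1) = (0 3 1)(4 9 10 8)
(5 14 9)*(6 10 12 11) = (5 14 9)(6 10 12 11) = [0, 1, 2, 3, 4, 14, 10, 7, 8, 5, 12, 6, 11, 13, 9]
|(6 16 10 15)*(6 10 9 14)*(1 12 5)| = |(1 12 5)(6 16 9 14)(10 15)| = 12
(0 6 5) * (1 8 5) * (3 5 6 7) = (0 7 3 5)(1 8 6) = [7, 8, 2, 5, 4, 0, 1, 3, 6]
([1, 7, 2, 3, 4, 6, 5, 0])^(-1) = (0 7 1)(5 6)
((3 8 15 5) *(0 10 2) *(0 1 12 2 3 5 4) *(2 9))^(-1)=(0 4 15 8 3 10)(1 2 9 12)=((0 10 3 8 15 4)(1 12 9 2))^(-1)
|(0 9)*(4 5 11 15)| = 4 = |(0 9)(4 5 11 15)|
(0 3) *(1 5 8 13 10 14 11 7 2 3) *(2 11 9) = (0 1 5 8 13 10 14 9 2 3)(7 11) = [1, 5, 3, 0, 4, 8, 6, 11, 13, 2, 14, 7, 12, 10, 9]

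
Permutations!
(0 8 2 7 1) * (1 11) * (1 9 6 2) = (0 8 1)(2 7 11 9 6) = [8, 0, 7, 3, 4, 5, 2, 11, 1, 6, 10, 9]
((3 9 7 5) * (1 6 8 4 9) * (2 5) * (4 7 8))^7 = (1 5 7 9 6 3 2 8 4)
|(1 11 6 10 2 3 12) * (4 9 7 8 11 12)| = |(1 12)(2 3 4 9 7 8 11 6 10)| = 18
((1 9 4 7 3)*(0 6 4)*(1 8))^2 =(0 4 3 1)(6 7 8 9)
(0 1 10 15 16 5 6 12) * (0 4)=(0 1 10 15 16 5 6 12 4)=[1, 10, 2, 3, 0, 6, 12, 7, 8, 9, 15, 11, 4, 13, 14, 16, 5]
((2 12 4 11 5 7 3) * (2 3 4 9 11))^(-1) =((2 12 9 11 5 7 4))^(-1) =(2 4 7 5 11 9 12)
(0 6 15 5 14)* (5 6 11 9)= (0 11 9 5 14)(6 15)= [11, 1, 2, 3, 4, 14, 15, 7, 8, 5, 10, 9, 12, 13, 0, 6]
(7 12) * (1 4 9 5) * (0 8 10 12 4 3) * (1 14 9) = (0 8 10 12 7 4 1 3)(5 14 9) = [8, 3, 2, 0, 1, 14, 6, 4, 10, 5, 12, 11, 7, 13, 9]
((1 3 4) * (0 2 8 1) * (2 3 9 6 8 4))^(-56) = ((0 3 2 4)(1 9 6 8))^(-56) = (9)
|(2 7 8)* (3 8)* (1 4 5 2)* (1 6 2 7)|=8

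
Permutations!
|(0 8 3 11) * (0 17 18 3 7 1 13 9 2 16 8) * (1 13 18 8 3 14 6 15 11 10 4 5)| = 17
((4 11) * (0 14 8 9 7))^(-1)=(0 7 9 8 14)(4 11)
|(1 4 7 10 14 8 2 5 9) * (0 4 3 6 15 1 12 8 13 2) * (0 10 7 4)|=8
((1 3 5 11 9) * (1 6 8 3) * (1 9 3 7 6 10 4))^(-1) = ((1 9 10 4)(3 5 11)(6 8 7))^(-1) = (1 4 10 9)(3 11 5)(6 7 8)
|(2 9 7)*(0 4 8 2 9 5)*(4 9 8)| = |(0 9 7 8 2 5)| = 6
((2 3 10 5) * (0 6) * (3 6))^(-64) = (0 10 2)(3 5 6)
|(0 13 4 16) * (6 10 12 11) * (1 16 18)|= |(0 13 4 18 1 16)(6 10 12 11)|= 12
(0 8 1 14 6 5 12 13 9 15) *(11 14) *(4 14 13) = (0 8 1 11 13 9 15)(4 14 6 5 12) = [8, 11, 2, 3, 14, 12, 5, 7, 1, 15, 10, 13, 4, 9, 6, 0]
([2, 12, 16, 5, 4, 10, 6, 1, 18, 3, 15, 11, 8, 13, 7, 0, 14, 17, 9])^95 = (0 5 18 1 16 15 3 8 7 2 10 9 12 14)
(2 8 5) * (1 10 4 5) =[0, 10, 8, 3, 5, 2, 6, 7, 1, 9, 4] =(1 10 4 5 2 8)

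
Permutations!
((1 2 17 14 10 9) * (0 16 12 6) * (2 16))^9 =(0 6 12 16 1 9 10 14 17 2)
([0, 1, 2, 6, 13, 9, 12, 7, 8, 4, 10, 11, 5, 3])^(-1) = [0, 1, 2, 13, 9, 12, 3, 7, 8, 5, 10, 11, 6, 4]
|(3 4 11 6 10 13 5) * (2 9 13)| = |(2 9 13 5 3 4 11 6 10)| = 9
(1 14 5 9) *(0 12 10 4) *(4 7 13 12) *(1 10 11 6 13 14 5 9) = [4, 5, 2, 3, 0, 1, 13, 14, 8, 10, 7, 6, 11, 12, 9] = (0 4)(1 5)(6 13 12 11)(7 14 9 10)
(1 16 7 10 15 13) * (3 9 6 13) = (1 16 7 10 15 3 9 6 13) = [0, 16, 2, 9, 4, 5, 13, 10, 8, 6, 15, 11, 12, 1, 14, 3, 7]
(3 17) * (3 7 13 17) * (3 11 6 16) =(3 11 6 16)(7 13 17) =[0, 1, 2, 11, 4, 5, 16, 13, 8, 9, 10, 6, 12, 17, 14, 15, 3, 7]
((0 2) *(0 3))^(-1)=(0 3 2)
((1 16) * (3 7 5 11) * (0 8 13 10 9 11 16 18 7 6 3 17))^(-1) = (0 17 11 9 10 13 8)(1 16 5 7 18)(3 6)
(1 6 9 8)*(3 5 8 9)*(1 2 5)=(9)(1 6 3)(2 5 8)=[0, 6, 5, 1, 4, 8, 3, 7, 2, 9]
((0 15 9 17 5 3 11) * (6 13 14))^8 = (0 15 9 17 5 3 11)(6 14 13)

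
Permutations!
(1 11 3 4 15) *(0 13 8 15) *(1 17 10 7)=(0 13 8 15 17 10 7 1 11 3 4)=[13, 11, 2, 4, 0, 5, 6, 1, 15, 9, 7, 3, 12, 8, 14, 17, 16, 10]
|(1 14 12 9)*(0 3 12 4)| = 7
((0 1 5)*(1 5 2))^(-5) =((0 5)(1 2))^(-5) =(0 5)(1 2)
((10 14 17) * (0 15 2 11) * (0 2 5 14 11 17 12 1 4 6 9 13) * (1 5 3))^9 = (0 15 3 1 4 6 9 13)(2 17 10 11)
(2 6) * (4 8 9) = (2 6)(4 8 9) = [0, 1, 6, 3, 8, 5, 2, 7, 9, 4]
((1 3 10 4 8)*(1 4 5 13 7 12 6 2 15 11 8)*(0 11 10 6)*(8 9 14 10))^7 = (15)(0 7 5 14 11 12 13 10 9)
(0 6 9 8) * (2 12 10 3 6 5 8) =(0 5 8)(2 12 10 3 6 9) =[5, 1, 12, 6, 4, 8, 9, 7, 0, 2, 3, 11, 10]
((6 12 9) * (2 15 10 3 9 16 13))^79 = (2 16 6 3 15 13 12 9 10) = ((2 15 10 3 9 6 12 16 13))^79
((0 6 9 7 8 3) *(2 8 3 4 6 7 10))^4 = ((0 7 3)(2 8 4 6 9 10))^4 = (0 7 3)(2 9 4)(6 8 10)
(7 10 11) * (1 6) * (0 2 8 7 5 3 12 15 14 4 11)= (0 2 8 7 10)(1 6)(3 12 15 14 4 11 5)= [2, 6, 8, 12, 11, 3, 1, 10, 7, 9, 0, 5, 15, 13, 4, 14]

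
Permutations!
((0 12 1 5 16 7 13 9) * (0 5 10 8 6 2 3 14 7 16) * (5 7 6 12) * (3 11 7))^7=(16)(0 5)(1 12 8 10)(2 6 14 3 9 13 7 11)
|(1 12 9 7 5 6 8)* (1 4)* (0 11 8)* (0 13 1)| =|(0 11 8 4)(1 12 9 7 5 6 13)| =28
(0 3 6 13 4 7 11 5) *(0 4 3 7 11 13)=(0 7 13 3 6)(4 11 5)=[7, 1, 2, 6, 11, 4, 0, 13, 8, 9, 10, 5, 12, 3]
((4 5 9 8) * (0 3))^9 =((0 3)(4 5 9 8))^9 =(0 3)(4 5 9 8)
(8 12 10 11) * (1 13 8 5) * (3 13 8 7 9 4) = (1 8 12 10 11 5)(3 13 7 9 4) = [0, 8, 2, 13, 3, 1, 6, 9, 12, 4, 11, 5, 10, 7]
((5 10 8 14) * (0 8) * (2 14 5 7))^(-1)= (0 10 5 8)(2 7 14)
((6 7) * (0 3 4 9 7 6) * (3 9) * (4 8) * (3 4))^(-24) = (9)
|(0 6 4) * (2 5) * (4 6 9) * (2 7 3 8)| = 15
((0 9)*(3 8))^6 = (9)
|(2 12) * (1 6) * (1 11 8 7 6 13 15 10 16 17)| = 12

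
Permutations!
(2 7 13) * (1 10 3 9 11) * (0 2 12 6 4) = (0 2 7 13 12 6 4)(1 10 3 9 11) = [2, 10, 7, 9, 0, 5, 4, 13, 8, 11, 3, 1, 6, 12]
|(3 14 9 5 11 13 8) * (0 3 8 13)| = |(0 3 14 9 5 11)| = 6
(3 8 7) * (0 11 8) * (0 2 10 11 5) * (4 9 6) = [5, 1, 10, 2, 9, 0, 4, 3, 7, 6, 11, 8] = (0 5)(2 10 11 8 7 3)(4 9 6)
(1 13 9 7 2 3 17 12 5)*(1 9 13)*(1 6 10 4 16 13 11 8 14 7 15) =(1 6 10 4 16 13 11 8 14 7 2 3 17 12 5 9 15) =[0, 6, 3, 17, 16, 9, 10, 2, 14, 15, 4, 8, 5, 11, 7, 1, 13, 12]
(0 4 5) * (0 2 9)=(0 4 5 2 9)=[4, 1, 9, 3, 5, 2, 6, 7, 8, 0]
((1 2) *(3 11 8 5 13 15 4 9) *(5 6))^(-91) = (1 2)(3 9 4 15 13 5 6 8 11)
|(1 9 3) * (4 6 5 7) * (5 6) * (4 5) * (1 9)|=|(3 9)(5 7)|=2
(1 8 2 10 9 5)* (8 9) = (1 9 5)(2 10 8) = [0, 9, 10, 3, 4, 1, 6, 7, 2, 5, 8]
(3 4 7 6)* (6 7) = (7)(3 4 6) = [0, 1, 2, 4, 6, 5, 3, 7]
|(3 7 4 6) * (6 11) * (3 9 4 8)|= 12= |(3 7 8)(4 11 6 9)|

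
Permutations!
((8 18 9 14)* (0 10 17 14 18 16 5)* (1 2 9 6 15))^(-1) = ((0 10 17 14 8 16 5)(1 2 9 18 6 15))^(-1) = (0 5 16 8 14 17 10)(1 15 6 18 9 2)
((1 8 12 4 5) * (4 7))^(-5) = (1 8 12 7 4 5) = ((1 8 12 7 4 5))^(-5)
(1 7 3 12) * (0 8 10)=(0 8 10)(1 7 3 12)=[8, 7, 2, 12, 4, 5, 6, 3, 10, 9, 0, 11, 1]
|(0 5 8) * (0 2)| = |(0 5 8 2)| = 4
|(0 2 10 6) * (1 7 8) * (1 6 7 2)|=|(0 1 2 10 7 8 6)|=7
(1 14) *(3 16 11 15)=(1 14)(3 16 11 15)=[0, 14, 2, 16, 4, 5, 6, 7, 8, 9, 10, 15, 12, 13, 1, 3, 11]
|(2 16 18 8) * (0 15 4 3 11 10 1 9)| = 8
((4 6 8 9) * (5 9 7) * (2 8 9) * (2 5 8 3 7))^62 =((2 3 7 8)(4 6 9))^62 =(2 7)(3 8)(4 9 6)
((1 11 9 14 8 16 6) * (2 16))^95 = ((1 11 9 14 8 2 16 6))^95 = (1 6 16 2 8 14 9 11)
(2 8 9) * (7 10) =(2 8 9)(7 10) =[0, 1, 8, 3, 4, 5, 6, 10, 9, 2, 7]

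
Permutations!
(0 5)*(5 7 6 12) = (0 7 6 12 5) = [7, 1, 2, 3, 4, 0, 12, 6, 8, 9, 10, 11, 5]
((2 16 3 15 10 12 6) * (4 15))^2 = (2 3 15 12)(4 10 6 16)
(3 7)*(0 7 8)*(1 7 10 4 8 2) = (0 10 4 8)(1 7 3 2) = [10, 7, 1, 2, 8, 5, 6, 3, 0, 9, 4]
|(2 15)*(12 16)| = 2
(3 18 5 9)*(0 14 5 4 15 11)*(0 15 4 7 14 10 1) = (0 10 1)(3 18 7 14 5 9)(11 15) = [10, 0, 2, 18, 4, 9, 6, 14, 8, 3, 1, 15, 12, 13, 5, 11, 16, 17, 7]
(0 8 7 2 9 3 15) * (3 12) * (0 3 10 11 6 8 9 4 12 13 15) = (0 9 13 15 3)(2 4 12 10 11 6 8 7) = [9, 1, 4, 0, 12, 5, 8, 2, 7, 13, 11, 6, 10, 15, 14, 3]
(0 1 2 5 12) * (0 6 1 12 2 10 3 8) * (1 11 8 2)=(0 12 6 11 8)(1 10 3 2 5)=[12, 10, 5, 2, 4, 1, 11, 7, 0, 9, 3, 8, 6]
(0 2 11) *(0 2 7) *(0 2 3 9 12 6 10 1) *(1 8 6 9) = (0 7 2 11 3 1)(6 10 8)(9 12) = [7, 0, 11, 1, 4, 5, 10, 2, 6, 12, 8, 3, 9]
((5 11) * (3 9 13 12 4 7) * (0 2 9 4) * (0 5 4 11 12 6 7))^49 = (0 6 4 13 11 9 3 2 7)(5 12)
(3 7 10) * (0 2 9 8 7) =(0 2 9 8 7 10 3) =[2, 1, 9, 0, 4, 5, 6, 10, 7, 8, 3]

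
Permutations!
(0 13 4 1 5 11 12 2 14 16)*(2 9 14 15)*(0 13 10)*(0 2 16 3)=(0 10 2 15 16 13 4 1 5 11 12 9 14 3)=[10, 5, 15, 0, 1, 11, 6, 7, 8, 14, 2, 12, 9, 4, 3, 16, 13]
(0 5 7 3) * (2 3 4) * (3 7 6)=(0 5 6 3)(2 7 4)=[5, 1, 7, 0, 2, 6, 3, 4]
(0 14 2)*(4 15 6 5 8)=(0 14 2)(4 15 6 5 8)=[14, 1, 0, 3, 15, 8, 5, 7, 4, 9, 10, 11, 12, 13, 2, 6]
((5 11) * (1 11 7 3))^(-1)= (1 3 7 5 11)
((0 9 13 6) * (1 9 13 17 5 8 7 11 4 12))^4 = ((0 13 6)(1 9 17 5 8 7 11 4 12))^4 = (0 13 6)(1 8 12 5 4 17 11 9 7)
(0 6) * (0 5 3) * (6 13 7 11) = (0 13 7 11 6 5 3) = [13, 1, 2, 0, 4, 3, 5, 11, 8, 9, 10, 6, 12, 7]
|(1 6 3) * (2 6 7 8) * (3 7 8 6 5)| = 10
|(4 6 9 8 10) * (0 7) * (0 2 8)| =|(0 7 2 8 10 4 6 9)| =8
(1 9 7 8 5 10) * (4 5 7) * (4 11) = (1 9 11 4 5 10)(7 8) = [0, 9, 2, 3, 5, 10, 6, 8, 7, 11, 1, 4]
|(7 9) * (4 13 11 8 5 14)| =6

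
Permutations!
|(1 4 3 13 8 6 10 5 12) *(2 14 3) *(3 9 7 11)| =|(1 4 2 14 9 7 11 3 13 8 6 10 5 12)| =14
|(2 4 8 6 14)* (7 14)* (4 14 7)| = 6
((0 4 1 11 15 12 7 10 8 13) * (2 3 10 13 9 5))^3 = (0 11 7 4 15 13 1 12)(2 8)(3 9)(5 10)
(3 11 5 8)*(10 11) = (3 10 11 5 8) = [0, 1, 2, 10, 4, 8, 6, 7, 3, 9, 11, 5]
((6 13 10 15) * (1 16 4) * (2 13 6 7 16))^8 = (16)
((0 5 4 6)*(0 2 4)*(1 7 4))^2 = (1 4 2 7 6)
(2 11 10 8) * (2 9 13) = (2 11 10 8 9 13) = [0, 1, 11, 3, 4, 5, 6, 7, 9, 13, 8, 10, 12, 2]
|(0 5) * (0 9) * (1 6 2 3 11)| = 15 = |(0 5 9)(1 6 2 3 11)|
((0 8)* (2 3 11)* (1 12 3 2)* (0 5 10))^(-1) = (0 10 5 8)(1 11 3 12)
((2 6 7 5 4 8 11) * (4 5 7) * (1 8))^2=(1 11 6)(2 4 8)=((1 8 11 2 6 4))^2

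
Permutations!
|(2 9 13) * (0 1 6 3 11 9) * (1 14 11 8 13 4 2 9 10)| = 12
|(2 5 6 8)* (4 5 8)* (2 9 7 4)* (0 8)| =|(0 8 9 7 4 5 6 2)| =8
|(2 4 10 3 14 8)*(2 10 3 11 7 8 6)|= 20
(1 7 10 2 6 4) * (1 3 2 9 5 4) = (1 7 10 9 5 4 3 2 6) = [0, 7, 6, 2, 3, 4, 1, 10, 8, 5, 9]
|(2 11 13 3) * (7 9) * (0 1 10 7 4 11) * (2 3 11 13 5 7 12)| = |(0 1 10 12 2)(4 13 11 5 7 9)| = 30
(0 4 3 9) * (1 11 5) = (0 4 3 9)(1 11 5) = [4, 11, 2, 9, 3, 1, 6, 7, 8, 0, 10, 5]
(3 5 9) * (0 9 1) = (0 9 3 5 1) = [9, 0, 2, 5, 4, 1, 6, 7, 8, 3]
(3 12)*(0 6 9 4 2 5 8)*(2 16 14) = (0 6 9 4 16 14 2 5 8)(3 12) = [6, 1, 5, 12, 16, 8, 9, 7, 0, 4, 10, 11, 3, 13, 2, 15, 14]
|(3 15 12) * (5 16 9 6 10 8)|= 6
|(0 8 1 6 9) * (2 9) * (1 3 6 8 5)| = 8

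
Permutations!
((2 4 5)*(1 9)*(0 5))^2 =(9)(0 2)(4 5)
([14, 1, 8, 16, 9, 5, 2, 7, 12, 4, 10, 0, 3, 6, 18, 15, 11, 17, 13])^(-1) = (0 11 16 3 12 8 2 6 13 18 14)(4 9)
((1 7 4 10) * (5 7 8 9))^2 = (1 9 7 10 8 5 4)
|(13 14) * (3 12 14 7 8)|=6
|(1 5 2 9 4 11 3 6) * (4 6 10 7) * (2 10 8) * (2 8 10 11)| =10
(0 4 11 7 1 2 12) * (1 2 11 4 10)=[10, 11, 12, 3, 4, 5, 6, 2, 8, 9, 1, 7, 0]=(0 10 1 11 7 2 12)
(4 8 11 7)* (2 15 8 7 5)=(2 15 8 11 5)(4 7)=[0, 1, 15, 3, 7, 2, 6, 4, 11, 9, 10, 5, 12, 13, 14, 8]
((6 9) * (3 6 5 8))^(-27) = ((3 6 9 5 8))^(-27) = (3 5 6 8 9)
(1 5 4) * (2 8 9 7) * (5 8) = (1 8 9 7 2 5 4) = [0, 8, 5, 3, 1, 4, 6, 2, 9, 7]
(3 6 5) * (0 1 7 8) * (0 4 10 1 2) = (0 2)(1 7 8 4 10)(3 6 5) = [2, 7, 0, 6, 10, 3, 5, 8, 4, 9, 1]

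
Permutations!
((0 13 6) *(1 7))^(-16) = (0 6 13)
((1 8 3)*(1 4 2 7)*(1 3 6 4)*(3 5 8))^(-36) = (8)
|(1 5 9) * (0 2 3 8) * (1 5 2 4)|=|(0 4 1 2 3 8)(5 9)|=6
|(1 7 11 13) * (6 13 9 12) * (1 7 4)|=6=|(1 4)(6 13 7 11 9 12)|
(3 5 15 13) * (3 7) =(3 5 15 13 7) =[0, 1, 2, 5, 4, 15, 6, 3, 8, 9, 10, 11, 12, 7, 14, 13]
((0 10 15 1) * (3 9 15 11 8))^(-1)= ((0 10 11 8 3 9 15 1))^(-1)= (0 1 15 9 3 8 11 10)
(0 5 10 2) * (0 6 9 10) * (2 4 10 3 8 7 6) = (0 5)(3 8 7 6 9)(4 10) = [5, 1, 2, 8, 10, 0, 9, 6, 7, 3, 4]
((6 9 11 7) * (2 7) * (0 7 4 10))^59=((0 7 6 9 11 2 4 10))^59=(0 9 4 7 11 10 6 2)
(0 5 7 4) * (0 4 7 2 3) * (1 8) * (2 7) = (0 5 7 2 3)(1 8) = [5, 8, 3, 0, 4, 7, 6, 2, 1]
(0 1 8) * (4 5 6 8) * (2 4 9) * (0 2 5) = (0 1 9 5 6 8 2 4) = [1, 9, 4, 3, 0, 6, 8, 7, 2, 5]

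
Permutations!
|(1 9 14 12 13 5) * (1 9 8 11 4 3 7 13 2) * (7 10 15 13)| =|(1 8 11 4 3 10 15 13 5 9 14 12 2)| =13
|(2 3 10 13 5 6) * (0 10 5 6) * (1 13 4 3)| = 20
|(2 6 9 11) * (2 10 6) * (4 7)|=|(4 7)(6 9 11 10)|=4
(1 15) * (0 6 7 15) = (0 6 7 15 1) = [6, 0, 2, 3, 4, 5, 7, 15, 8, 9, 10, 11, 12, 13, 14, 1]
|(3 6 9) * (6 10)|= |(3 10 6 9)|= 4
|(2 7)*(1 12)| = |(1 12)(2 7)| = 2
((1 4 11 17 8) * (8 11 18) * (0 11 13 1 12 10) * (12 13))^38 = (0 12 11 10 17)(1 8 4 13 18)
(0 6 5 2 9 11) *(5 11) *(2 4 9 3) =(0 6 11)(2 3)(4 9 5) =[6, 1, 3, 2, 9, 4, 11, 7, 8, 5, 10, 0]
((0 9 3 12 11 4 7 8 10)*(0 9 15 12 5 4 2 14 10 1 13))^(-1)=((0 15 12 11 2 14 10 9 3 5 4 7 8 1 13))^(-1)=(0 13 1 8 7 4 5 3 9 10 14 2 11 12 15)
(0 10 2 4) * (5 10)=[5, 1, 4, 3, 0, 10, 6, 7, 8, 9, 2]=(0 5 10 2 4)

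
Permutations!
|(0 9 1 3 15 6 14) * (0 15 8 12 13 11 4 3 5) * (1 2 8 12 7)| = |(0 9 2 8 7 1 5)(3 12 13 11 4)(6 14 15)| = 105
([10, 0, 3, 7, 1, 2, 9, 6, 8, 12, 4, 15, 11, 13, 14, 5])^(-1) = (0 1 4 10)(2 5 15 11 12 9 6 7 3)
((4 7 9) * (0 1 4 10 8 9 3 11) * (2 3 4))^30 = (11)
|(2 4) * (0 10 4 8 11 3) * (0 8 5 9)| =|(0 10 4 2 5 9)(3 8 11)| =6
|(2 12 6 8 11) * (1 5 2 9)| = |(1 5 2 12 6 8 11 9)| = 8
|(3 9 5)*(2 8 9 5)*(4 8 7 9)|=6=|(2 7 9)(3 5)(4 8)|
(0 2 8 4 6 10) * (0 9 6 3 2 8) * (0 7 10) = (0 8 4 3 2 7 10 9 6) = [8, 1, 7, 2, 3, 5, 0, 10, 4, 6, 9]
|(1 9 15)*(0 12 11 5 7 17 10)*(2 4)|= 42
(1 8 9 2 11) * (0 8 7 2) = (0 8 9)(1 7 2 11) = [8, 7, 11, 3, 4, 5, 6, 2, 9, 0, 10, 1]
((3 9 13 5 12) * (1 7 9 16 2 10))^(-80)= (16)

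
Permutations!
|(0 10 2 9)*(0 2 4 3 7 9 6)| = |(0 10 4 3 7 9 2 6)| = 8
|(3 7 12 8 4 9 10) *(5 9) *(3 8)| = 15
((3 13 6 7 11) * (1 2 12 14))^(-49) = (1 14 12 2)(3 13 6 7 11)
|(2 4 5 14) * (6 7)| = 4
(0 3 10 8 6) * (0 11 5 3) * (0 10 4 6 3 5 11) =(11)(0 10 8 3 4 6) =[10, 1, 2, 4, 6, 5, 0, 7, 3, 9, 8, 11]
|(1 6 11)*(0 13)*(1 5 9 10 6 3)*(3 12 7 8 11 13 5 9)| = |(0 5 3 1 12 7 8 11 9 10 6 13)| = 12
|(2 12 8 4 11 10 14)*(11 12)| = |(2 11 10 14)(4 12 8)| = 12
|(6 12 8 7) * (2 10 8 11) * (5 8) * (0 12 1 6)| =8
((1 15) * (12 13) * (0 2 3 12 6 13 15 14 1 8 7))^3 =(0 12 7 3 8 2 15)(1 14)(6 13)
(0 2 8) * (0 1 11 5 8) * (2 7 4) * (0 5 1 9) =(0 7 4 2 5 8 9)(1 11) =[7, 11, 5, 3, 2, 8, 6, 4, 9, 0, 10, 1]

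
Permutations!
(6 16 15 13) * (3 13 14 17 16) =(3 13 6)(14 17 16 15) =[0, 1, 2, 13, 4, 5, 3, 7, 8, 9, 10, 11, 12, 6, 17, 14, 15, 16]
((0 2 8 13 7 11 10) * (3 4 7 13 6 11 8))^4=(13)(0 7 10 4 11 3 6 2 8)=((13)(0 2 3 4 7 8 6 11 10))^4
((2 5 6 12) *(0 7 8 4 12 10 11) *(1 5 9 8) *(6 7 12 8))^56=(12)(1 7 5)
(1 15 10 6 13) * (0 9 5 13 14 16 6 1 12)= (0 9 5 13 12)(1 15 10)(6 14 16)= [9, 15, 2, 3, 4, 13, 14, 7, 8, 5, 1, 11, 0, 12, 16, 10, 6]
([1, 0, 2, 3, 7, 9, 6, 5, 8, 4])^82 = (4 5)(7 9)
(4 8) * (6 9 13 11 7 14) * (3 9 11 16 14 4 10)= (3 9 13 16 14 6 11 7 4 8 10)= [0, 1, 2, 9, 8, 5, 11, 4, 10, 13, 3, 7, 12, 16, 6, 15, 14]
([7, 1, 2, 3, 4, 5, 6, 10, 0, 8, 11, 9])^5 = [8, 1, 2, 3, 4, 5, 6, 0, 9, 11, 7, 10]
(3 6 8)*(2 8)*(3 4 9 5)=(2 8 4 9 5 3 6)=[0, 1, 8, 6, 9, 3, 2, 7, 4, 5]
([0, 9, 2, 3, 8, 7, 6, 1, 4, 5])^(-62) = (1 5)(7 9)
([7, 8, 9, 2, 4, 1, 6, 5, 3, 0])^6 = [2, 7, 8, 1, 4, 0, 6, 9, 5, 3]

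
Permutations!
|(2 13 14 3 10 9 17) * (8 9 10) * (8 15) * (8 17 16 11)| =|(2 13 14 3 15 17)(8 9 16 11)| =12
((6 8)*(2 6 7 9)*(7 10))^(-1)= (2 9 7 10 8 6)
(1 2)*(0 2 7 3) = (0 2 1 7 3) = [2, 7, 1, 0, 4, 5, 6, 3]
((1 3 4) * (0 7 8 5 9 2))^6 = (9)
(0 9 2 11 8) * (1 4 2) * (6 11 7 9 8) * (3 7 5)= (0 8)(1 4 2 5 3 7 9)(6 11)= [8, 4, 5, 7, 2, 3, 11, 9, 0, 1, 10, 6]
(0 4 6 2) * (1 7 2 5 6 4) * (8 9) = (0 1 7 2)(5 6)(8 9) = [1, 7, 0, 3, 4, 6, 5, 2, 9, 8]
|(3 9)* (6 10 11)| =|(3 9)(6 10 11)| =6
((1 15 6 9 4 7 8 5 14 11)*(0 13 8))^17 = (0 11 4 5 6 13 1 7 14 9 8 15)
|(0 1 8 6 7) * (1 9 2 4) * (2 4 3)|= 14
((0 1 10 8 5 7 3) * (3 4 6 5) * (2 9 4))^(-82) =((0 1 10 8 3)(2 9 4 6 5 7))^(-82) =(0 8 1 3 10)(2 4 5)(6 7 9)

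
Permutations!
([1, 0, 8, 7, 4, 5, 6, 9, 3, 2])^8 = (2 7 8 9 3)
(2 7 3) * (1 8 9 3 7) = (1 8 9 3 2) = [0, 8, 1, 2, 4, 5, 6, 7, 9, 3]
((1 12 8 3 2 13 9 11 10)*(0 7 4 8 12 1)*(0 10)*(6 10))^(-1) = (0 11 9 13 2 3 8 4 7)(6 10)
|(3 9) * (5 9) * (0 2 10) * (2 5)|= |(0 5 9 3 2 10)|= 6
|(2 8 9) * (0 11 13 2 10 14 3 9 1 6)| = 28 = |(0 11 13 2 8 1 6)(3 9 10 14)|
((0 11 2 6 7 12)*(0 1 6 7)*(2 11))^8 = ((0 2 7 12 1 6))^8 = (0 7 1)(2 12 6)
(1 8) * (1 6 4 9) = (1 8 6 4 9) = [0, 8, 2, 3, 9, 5, 4, 7, 6, 1]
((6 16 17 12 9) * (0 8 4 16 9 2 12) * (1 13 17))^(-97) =((0 8 4 16 1 13 17)(2 12)(6 9))^(-97) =(0 8 4 16 1 13 17)(2 12)(6 9)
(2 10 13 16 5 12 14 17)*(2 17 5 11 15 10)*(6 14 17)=(5 12 17 6 14)(10 13 16 11 15)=[0, 1, 2, 3, 4, 12, 14, 7, 8, 9, 13, 15, 17, 16, 5, 10, 11, 6]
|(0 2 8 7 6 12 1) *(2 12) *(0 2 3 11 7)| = 20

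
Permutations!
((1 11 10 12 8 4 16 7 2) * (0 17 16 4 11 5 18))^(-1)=(0 18 5 1 2 7 16 17)(8 12 10 11)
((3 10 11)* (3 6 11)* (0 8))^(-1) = ((0 8)(3 10)(6 11))^(-1) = (0 8)(3 10)(6 11)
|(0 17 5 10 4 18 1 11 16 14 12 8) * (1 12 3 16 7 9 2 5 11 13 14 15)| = |(0 17 11 7 9 2 5 10 4 18 12 8)(1 13 14 3 16 15)| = 12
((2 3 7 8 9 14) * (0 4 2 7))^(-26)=((0 4 2 3)(7 8 9 14))^(-26)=(0 2)(3 4)(7 9)(8 14)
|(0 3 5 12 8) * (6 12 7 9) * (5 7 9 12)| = |(0 3 7 12 8)(5 9 6)| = 15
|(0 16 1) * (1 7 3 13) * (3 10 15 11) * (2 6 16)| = 11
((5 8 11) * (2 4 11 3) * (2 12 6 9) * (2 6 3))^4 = (12)(2 8 5 11 4)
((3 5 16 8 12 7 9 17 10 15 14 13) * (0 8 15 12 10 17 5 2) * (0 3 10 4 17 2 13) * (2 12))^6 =(0 9 8 5 4 16 17 15 12 14 7)(2 13)(3 10)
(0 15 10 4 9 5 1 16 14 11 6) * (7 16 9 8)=(0 15 10 4 8 7 16 14 11 6)(1 9 5)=[15, 9, 2, 3, 8, 1, 0, 16, 7, 5, 4, 6, 12, 13, 11, 10, 14]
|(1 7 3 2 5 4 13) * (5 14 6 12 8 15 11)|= 13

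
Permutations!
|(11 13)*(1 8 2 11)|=5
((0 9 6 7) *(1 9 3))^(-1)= ((0 3 1 9 6 7))^(-1)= (0 7 6 9 1 3)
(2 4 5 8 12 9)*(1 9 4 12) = (1 9 2 12 4 5 8) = [0, 9, 12, 3, 5, 8, 6, 7, 1, 2, 10, 11, 4]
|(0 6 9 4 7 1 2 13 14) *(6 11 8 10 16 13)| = 42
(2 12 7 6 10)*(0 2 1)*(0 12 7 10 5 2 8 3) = (0 8 3)(1 12 10)(2 7 6 5) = [8, 12, 7, 0, 4, 2, 5, 6, 3, 9, 1, 11, 10]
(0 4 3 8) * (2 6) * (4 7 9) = (0 7 9 4 3 8)(2 6) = [7, 1, 6, 8, 3, 5, 2, 9, 0, 4]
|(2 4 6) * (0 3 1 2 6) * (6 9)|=|(0 3 1 2 4)(6 9)|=10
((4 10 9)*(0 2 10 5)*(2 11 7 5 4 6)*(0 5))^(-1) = (0 7 11)(2 6 9 10)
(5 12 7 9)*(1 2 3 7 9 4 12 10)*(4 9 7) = (1 2 3 4 12 7 9 5 10) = [0, 2, 3, 4, 12, 10, 6, 9, 8, 5, 1, 11, 7]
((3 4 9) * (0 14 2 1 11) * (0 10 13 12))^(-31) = (0 14 2 1 11 10 13 12)(3 9 4)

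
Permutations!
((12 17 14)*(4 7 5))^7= (4 7 5)(12 17 14)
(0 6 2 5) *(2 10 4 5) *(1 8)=(0 6 10 4 5)(1 8)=[6, 8, 2, 3, 5, 0, 10, 7, 1, 9, 4]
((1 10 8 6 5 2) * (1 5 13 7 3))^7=((1 10 8 6 13 7 3)(2 5))^7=(13)(2 5)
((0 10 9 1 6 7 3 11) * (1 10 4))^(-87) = ((0 4 1 6 7 3 11)(9 10))^(-87) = (0 7 4 3 1 11 6)(9 10)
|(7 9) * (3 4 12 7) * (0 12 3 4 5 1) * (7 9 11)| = 14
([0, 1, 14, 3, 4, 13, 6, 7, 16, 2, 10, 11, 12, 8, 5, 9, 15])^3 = (2 13 15 14 8 9 5 16)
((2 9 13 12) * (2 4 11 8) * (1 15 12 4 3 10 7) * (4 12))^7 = ((1 15 4 11 8 2 9 13 12 3 10 7))^7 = (1 13 4 3 8 7 9 15 12 11 10 2)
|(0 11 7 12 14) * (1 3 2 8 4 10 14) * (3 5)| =12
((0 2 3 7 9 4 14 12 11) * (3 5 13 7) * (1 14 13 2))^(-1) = (0 11 12 14 1)(2 5)(4 9 7 13)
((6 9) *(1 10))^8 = ((1 10)(6 9))^8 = (10)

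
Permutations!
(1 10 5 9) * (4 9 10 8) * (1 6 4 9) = [0, 8, 2, 3, 1, 10, 4, 7, 9, 6, 5] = (1 8 9 6 4)(5 10)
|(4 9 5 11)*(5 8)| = |(4 9 8 5 11)| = 5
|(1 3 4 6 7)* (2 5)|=|(1 3 4 6 7)(2 5)|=10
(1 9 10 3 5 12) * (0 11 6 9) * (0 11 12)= (0 12 1 11 6 9 10 3 5)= [12, 11, 2, 5, 4, 0, 9, 7, 8, 10, 3, 6, 1]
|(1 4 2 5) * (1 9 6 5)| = |(1 4 2)(5 9 6)| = 3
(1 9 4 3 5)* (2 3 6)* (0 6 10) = (0 6 2 3 5 1 9 4 10) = [6, 9, 3, 5, 10, 1, 2, 7, 8, 4, 0]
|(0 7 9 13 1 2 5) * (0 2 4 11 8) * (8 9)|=|(0 7 8)(1 4 11 9 13)(2 5)|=30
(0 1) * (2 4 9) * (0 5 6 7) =(0 1 5 6 7)(2 4 9) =[1, 5, 4, 3, 9, 6, 7, 0, 8, 2]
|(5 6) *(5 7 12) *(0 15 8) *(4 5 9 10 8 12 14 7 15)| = 18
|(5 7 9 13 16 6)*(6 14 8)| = |(5 7 9 13 16 14 8 6)| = 8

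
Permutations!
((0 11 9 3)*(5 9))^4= (0 3 9 5 11)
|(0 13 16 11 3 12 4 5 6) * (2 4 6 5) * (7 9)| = |(0 13 16 11 3 12 6)(2 4)(7 9)| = 14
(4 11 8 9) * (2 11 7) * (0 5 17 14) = (0 5 17 14)(2 11 8 9 4 7) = [5, 1, 11, 3, 7, 17, 6, 2, 9, 4, 10, 8, 12, 13, 0, 15, 16, 14]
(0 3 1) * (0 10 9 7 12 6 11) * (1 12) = (0 3 12 6 11)(1 10 9 7) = [3, 10, 2, 12, 4, 5, 11, 1, 8, 7, 9, 0, 6]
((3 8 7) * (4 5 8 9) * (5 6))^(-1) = (3 7 8 5 6 4 9)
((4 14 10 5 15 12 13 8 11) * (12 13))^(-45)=((4 14 10 5 15 13 8 11))^(-45)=(4 5 8 14 15 11 10 13)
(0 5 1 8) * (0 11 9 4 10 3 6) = (0 5 1 8 11 9 4 10 3 6) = [5, 8, 2, 6, 10, 1, 0, 7, 11, 4, 3, 9]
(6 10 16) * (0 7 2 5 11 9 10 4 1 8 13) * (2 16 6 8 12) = (0 7 16 8 13)(1 12 2 5 11 9 10 6 4) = [7, 12, 5, 3, 1, 11, 4, 16, 13, 10, 6, 9, 2, 0, 14, 15, 8]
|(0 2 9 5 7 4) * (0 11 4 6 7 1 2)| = 4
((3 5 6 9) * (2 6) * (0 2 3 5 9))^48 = ((0 2 6)(3 9 5))^48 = (9)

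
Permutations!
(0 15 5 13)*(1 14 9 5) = (0 15 1 14 9 5 13) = [15, 14, 2, 3, 4, 13, 6, 7, 8, 5, 10, 11, 12, 0, 9, 1]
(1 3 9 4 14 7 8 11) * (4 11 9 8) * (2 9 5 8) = (1 3 2 9 11)(4 14 7)(5 8) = [0, 3, 9, 2, 14, 8, 6, 4, 5, 11, 10, 1, 12, 13, 7]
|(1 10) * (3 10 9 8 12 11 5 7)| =9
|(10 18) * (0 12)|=2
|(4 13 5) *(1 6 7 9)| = 12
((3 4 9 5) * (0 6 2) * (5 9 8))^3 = ((9)(0 6 2)(3 4 8 5))^3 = (9)(3 5 8 4)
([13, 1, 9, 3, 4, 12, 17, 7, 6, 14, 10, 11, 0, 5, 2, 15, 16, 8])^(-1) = (0 12 5 13)(2 14 9)(6 8 17)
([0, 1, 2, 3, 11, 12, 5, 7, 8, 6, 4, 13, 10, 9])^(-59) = [0, 1, 2, 3, 5, 13, 11, 7, 8, 4, 6, 12, 9, 10]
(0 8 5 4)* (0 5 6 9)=[8, 1, 2, 3, 5, 4, 9, 7, 6, 0]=(0 8 6 9)(4 5)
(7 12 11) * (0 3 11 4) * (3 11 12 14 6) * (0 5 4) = (0 11 7 14 6 3 12)(4 5) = [11, 1, 2, 12, 5, 4, 3, 14, 8, 9, 10, 7, 0, 13, 6]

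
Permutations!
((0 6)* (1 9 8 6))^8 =((0 1 9 8 6))^8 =(0 8 1 6 9)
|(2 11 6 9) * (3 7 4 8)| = |(2 11 6 9)(3 7 4 8)| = 4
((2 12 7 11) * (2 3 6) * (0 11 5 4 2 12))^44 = ((0 11 3 6 12 7 5 4 2))^44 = (0 2 4 5 7 12 6 3 11)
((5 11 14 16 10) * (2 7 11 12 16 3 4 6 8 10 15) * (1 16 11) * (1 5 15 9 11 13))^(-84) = ((1 16 9 11 14 3 4 6 8 10 15 2 7 5 12 13))^(-84) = (1 7 8 14)(2 6 11 13)(3 16 5 10)(4 9 12 15)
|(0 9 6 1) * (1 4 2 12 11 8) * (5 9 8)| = 21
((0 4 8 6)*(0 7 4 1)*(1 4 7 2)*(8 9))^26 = (0 2 8 4 1 6 9) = ((0 4 9 8 6 2 1))^26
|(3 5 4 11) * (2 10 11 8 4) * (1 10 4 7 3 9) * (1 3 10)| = |(2 4 8 7 10 11 9 3 5)| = 9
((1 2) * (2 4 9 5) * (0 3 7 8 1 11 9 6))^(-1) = (0 6 4 1 8 7 3)(2 5 9 11)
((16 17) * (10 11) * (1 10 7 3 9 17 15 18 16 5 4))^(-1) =(1 4 5 17 9 3 7 11 10)(15 16 18)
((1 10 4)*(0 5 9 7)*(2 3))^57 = (10)(0 5 9 7)(2 3)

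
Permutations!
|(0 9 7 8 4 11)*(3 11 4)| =6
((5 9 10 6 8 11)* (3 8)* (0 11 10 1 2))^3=((0 11 5 9 1 2)(3 8 10 6))^3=(0 9)(1 11)(2 5)(3 6 10 8)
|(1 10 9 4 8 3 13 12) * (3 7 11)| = 10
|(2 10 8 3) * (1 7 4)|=12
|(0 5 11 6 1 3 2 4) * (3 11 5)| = |(0 3 2 4)(1 11 6)| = 12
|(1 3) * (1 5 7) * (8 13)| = 4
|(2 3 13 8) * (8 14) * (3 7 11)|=7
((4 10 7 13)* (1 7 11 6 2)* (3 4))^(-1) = (1 2 6 11 10 4 3 13 7)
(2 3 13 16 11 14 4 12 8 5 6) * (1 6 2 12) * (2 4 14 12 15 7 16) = (1 6 15 7 16 11 12 8 5 4)(2 3 13) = [0, 6, 3, 13, 1, 4, 15, 16, 5, 9, 10, 12, 8, 2, 14, 7, 11]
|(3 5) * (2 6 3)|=|(2 6 3 5)|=4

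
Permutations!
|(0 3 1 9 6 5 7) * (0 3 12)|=|(0 12)(1 9 6 5 7 3)|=6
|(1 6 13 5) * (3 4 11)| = 12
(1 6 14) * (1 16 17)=[0, 6, 2, 3, 4, 5, 14, 7, 8, 9, 10, 11, 12, 13, 16, 15, 17, 1]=(1 6 14 16 17)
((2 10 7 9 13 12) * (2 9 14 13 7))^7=(2 10)(7 13 9 14 12)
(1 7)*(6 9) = (1 7)(6 9) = [0, 7, 2, 3, 4, 5, 9, 1, 8, 6]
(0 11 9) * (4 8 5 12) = [11, 1, 2, 3, 8, 12, 6, 7, 5, 0, 10, 9, 4] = (0 11 9)(4 8 5 12)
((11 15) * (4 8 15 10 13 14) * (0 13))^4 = ((0 13 14 4 8 15 11 10))^4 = (0 8)(4 10)(11 14)(13 15)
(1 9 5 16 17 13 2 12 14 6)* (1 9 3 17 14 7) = (1 3 17 13 2 12 7)(5 16 14 6 9) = [0, 3, 12, 17, 4, 16, 9, 1, 8, 5, 10, 11, 7, 2, 6, 15, 14, 13]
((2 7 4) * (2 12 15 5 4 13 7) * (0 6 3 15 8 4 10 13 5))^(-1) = (0 15 3 6)(4 8 12)(5 7 13 10)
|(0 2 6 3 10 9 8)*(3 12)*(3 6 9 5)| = |(0 2 9 8)(3 10 5)(6 12)| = 12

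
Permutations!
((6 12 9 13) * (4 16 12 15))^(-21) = ((4 16 12 9 13 6 15))^(-21) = (16)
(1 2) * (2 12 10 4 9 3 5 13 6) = (1 12 10 4 9 3 5 13 6 2) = [0, 12, 1, 5, 9, 13, 2, 7, 8, 3, 4, 11, 10, 6]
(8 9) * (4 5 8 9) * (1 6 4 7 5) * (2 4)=(9)(1 6 2 4)(5 8 7)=[0, 6, 4, 3, 1, 8, 2, 5, 7, 9]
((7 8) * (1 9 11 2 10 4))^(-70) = (1 11 10)(2 4 9)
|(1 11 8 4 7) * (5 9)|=10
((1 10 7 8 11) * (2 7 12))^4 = (1 7 10 8 12 11 2)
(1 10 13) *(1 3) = (1 10 13 3) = [0, 10, 2, 1, 4, 5, 6, 7, 8, 9, 13, 11, 12, 3]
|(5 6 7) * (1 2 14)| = 3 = |(1 2 14)(5 6 7)|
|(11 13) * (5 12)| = 2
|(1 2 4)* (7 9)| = |(1 2 4)(7 9)| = 6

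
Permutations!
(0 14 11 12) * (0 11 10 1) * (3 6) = (0 14 10 1)(3 6)(11 12) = [14, 0, 2, 6, 4, 5, 3, 7, 8, 9, 1, 12, 11, 13, 10]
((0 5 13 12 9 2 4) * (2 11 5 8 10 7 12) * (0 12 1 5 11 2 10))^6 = (1 5 13 10 7)(2 12)(4 9)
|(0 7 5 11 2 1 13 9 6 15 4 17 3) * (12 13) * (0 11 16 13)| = 15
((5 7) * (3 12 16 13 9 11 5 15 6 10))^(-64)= (3 16 9 5 15 10 12 13 11 7 6)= ((3 12 16 13 9 11 5 7 15 6 10))^(-64)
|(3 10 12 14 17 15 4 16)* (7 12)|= 9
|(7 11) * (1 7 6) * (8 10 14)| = 12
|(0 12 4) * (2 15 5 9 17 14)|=6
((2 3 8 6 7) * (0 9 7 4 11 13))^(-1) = (0 13 11 4 6 8 3 2 7 9)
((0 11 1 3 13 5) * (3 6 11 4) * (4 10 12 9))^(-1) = ((0 10 12 9 4 3 13 5)(1 6 11))^(-1) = (0 5 13 3 4 9 12 10)(1 11 6)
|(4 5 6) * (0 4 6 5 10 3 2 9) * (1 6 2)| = 8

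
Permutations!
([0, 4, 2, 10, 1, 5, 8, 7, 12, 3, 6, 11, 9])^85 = (1 4)(3 10 6 8 12 9)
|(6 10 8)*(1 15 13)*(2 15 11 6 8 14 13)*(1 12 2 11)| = 8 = |(2 15 11 6 10 14 13 12)|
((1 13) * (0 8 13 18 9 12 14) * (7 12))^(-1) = ((0 8 13 1 18 9 7 12 14))^(-1) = (0 14 12 7 9 18 1 13 8)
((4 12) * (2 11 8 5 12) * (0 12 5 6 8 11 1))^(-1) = ((0 12 4 2 1)(6 8))^(-1) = (0 1 2 4 12)(6 8)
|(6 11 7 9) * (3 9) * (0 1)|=10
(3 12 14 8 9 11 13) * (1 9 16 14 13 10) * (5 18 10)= (1 9 11 5 18 10)(3 12 13)(8 16 14)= [0, 9, 2, 12, 4, 18, 6, 7, 16, 11, 1, 5, 13, 3, 8, 15, 14, 17, 10]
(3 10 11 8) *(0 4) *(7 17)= (0 4)(3 10 11 8)(7 17)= [4, 1, 2, 10, 0, 5, 6, 17, 3, 9, 11, 8, 12, 13, 14, 15, 16, 7]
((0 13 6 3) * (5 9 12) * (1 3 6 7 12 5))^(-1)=(0 3 1 12 7 13)(5 9)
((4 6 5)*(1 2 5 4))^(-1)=((1 2 5)(4 6))^(-1)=(1 5 2)(4 6)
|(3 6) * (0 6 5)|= |(0 6 3 5)|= 4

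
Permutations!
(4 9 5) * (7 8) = (4 9 5)(7 8) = [0, 1, 2, 3, 9, 4, 6, 8, 7, 5]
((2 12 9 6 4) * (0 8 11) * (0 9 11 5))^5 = ((0 8 5)(2 12 11 9 6 4))^5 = (0 5 8)(2 4 6 9 11 12)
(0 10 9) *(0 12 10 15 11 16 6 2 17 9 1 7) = (0 15 11 16 6 2 17 9 12 10 1 7) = [15, 7, 17, 3, 4, 5, 2, 0, 8, 12, 1, 16, 10, 13, 14, 11, 6, 9]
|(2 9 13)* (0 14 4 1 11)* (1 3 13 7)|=10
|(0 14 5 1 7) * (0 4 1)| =3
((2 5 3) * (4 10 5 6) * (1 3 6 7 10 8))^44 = (1 8 4 6 5 10 7 2 3)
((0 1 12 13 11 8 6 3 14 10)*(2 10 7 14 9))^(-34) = (14)(0 10 2 9 3 6 8 11 13 12 1)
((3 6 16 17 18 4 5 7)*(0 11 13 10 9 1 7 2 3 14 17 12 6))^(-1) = ((0 11 13 10 9 1 7 14 17 18 4 5 2 3)(6 16 12))^(-1) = (0 3 2 5 4 18 17 14 7 1 9 10 13 11)(6 12 16)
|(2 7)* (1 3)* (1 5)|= |(1 3 5)(2 7)|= 6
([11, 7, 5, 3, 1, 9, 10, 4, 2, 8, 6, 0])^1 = [11, 7, 5, 3, 1, 9, 10, 4, 2, 8, 6, 0]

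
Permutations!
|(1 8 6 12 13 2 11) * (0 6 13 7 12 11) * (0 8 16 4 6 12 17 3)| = |(0 12 7 17 3)(1 16 4 6 11)(2 8 13)| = 15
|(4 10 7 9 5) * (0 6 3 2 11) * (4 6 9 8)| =|(0 9 5 6 3 2 11)(4 10 7 8)| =28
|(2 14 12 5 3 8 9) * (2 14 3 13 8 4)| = |(2 3 4)(5 13 8 9 14 12)| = 6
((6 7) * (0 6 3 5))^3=((0 6 7 3 5))^3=(0 3 6 5 7)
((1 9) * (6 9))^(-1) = (1 9 6)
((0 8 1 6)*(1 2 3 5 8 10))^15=(0 6 1 10)(2 8 5 3)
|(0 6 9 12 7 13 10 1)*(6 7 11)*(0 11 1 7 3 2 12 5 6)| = 6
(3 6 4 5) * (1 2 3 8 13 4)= (1 2 3 6)(4 5 8 13)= [0, 2, 3, 6, 5, 8, 1, 7, 13, 9, 10, 11, 12, 4]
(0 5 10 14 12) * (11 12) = (0 5 10 14 11 12) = [5, 1, 2, 3, 4, 10, 6, 7, 8, 9, 14, 12, 0, 13, 11]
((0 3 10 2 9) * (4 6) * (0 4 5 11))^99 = (11)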